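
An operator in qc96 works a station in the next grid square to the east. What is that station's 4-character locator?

RC06

Longitude square 9; +1 → 10, wraps to 0, carry into field.
Longitude field Q = 16; +1 → 17 = R.
The latitude characters are unchanged.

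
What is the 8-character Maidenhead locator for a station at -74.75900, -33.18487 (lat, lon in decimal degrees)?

HB35jf77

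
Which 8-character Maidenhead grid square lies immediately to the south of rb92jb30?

RB92ja39

Latitude extended square 0; −1 → -1, wraps to 9, carry into subsquare.
Latitude subsquare b = 1; −1 → 0 = a.
The longitude characters are unchanged.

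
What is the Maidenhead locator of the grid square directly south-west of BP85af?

BP75xe

Longitude subsquare a = 0; −1 → -1, wraps to 23 = x, carry into square.
Longitude square 8; −1 → 7.
Latitude subsquare f = 5; −1 → 4 = e.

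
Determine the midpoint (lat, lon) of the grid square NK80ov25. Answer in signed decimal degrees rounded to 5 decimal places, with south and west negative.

10.89792, 97.18750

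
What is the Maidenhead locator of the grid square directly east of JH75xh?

JH85ah

Longitude subsquare x = 23; +1 → 24, wraps to 0 = a, carry into square.
Longitude square 7; +1 → 8.
The latitude characters are unchanged.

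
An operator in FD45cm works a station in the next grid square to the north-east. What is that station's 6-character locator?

Longitude subsquare c = 2; +1 → 3 = d.
Latitude subsquare m = 12; +1 → 13 = n.

FD45dn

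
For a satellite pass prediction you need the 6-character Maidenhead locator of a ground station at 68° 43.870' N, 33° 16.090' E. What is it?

KP68pr

Add 180° to longitude and 90° to latitude: 213.2682, 158.7312.
Field: lon ⌊213.2682/20⌋ = 10 → K; lat ⌊158.7312/10⌋ = 15 → P.
Square: lon ⌊13.2682/2⌋ = 6; lat ⌊8.7312/1⌋ = 8.
Subsquare: lon ⌊1.2682/0.0833333⌋ = 15 → p; lat ⌊0.7312/0.0416667⌋ = 17 → r.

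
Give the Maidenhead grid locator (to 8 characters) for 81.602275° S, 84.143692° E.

Shift to the Maidenhead origin (180°W, 90°S): lon 264.14369, lat 8.39772.
Field (20°×10°, letters A–R): 264.14369/20 → 13 → N, 8.39772/10 → 0 → A; chars NA.
Square (2°×1°, digits 0–9): 4.14369/2 → 2, 8.39772/1 → 8; chars 28.
Subsquare (5′×2.5′, letters a–x): 0.14369/0.0833333 → 1 → b, 0.39772/0.0416667 → 9 → j; chars bj.
Extended square (30″×15″, digits 0–9): 0.06036/0.00833333 → 7, 0.02272/0.00416667 → 5; chars 75.

NA28bj75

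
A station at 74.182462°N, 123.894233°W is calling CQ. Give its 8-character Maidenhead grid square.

Shift to the Maidenhead origin (180°W, 90°S): lon 56.10577, lat 164.18246.
Field: lon ⌊56.10577/20⌋ = 2 → C; lat ⌊164.18246/10⌋ = 16 → Q.
Square: lon ⌊16.10577/2⌋ = 8; lat ⌊4.18246/1⌋ = 4.
Subsquare: lon ⌊0.10577/0.0833333⌋ = 1 → b; lat ⌊0.18246/0.0416667⌋ = 4 → e.
Extended square: lon ⌊0.02243/0.00833333⌋ = 2; lat ⌊0.01580/0.00416667⌋ = 3.

CQ84be23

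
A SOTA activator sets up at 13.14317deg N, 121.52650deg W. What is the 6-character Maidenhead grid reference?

CK93fd

Shift to the Maidenhead origin (180°W, 90°S): lon 58.4735, lat 103.1432.
Field: 58.4735/20 → 2 → C, 103.1432/10 → 10 → K; chars CK.
Square: 18.4735/2 → 9, 3.1432/1 → 3; chars 93.
Subsquare: 0.4735/0.0833333 → 5 → f, 0.1432/0.0416667 → 3 → d; chars fd.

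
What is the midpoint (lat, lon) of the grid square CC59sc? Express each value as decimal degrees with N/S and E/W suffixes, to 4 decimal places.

60.8958° S, 128.4583° W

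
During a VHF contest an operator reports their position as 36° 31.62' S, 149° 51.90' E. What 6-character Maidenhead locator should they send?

Add 180° to longitude and 90° to latitude: 329.8650, 53.4730.
Field: lon ⌊329.8650/20⌋ = 16 → Q; lat ⌊53.4730/10⌋ = 5 → F.
Square: lon ⌊9.8650/2⌋ = 4; lat ⌊3.4730/1⌋ = 3.
Subsquare: lon ⌊1.8650/0.0833333⌋ = 22 → w; lat ⌊0.4730/0.0416667⌋ = 11 → l.

QF43wl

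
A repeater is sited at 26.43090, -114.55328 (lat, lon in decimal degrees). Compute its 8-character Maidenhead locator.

Add 180° to longitude and 90° to latitude: 65.44672, 116.43090.
Field: 65.44672/20 → 3 → D, 116.43090/10 → 11 → L; chars DL.
Square: 5.44672/2 → 2, 6.43090/1 → 6; chars 26.
Subsquare: 1.44672/0.0833333 → 17 → r, 0.43090/0.0416667 → 10 → k; chars rk.
Extended square: 0.03005/0.00833333 → 3, 0.01423/0.00416667 → 3; chars 33.

DL26rk33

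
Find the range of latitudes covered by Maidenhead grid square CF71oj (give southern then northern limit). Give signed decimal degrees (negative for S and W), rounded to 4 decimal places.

Field C=2, F=5: +2·20° lon, +5·10° lat → SW at lon -140°, lat -40°.
Square 7, 1: +7·2° lon, +1·1° lat → SW at lon -126°, lat -39°.
Subsquare o=14, j=9: +14·0.0833333° lon, +9·0.0416667° lat → SW at lon -124.833°, lat -38.625°.
Cell spans 0.0833333° lon × 0.0416667° lat.
south -38.6250, north -38.5833.

-38.6250, -38.5833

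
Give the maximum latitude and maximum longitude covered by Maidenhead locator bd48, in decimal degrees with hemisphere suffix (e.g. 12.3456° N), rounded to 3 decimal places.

51.000° S, 150.000° W

Field B=1, D=3: +1·20° lon, +3·10° lat → SW at lon -160°, lat -60°.
Square 4, 8: +4·2° lon, +8·1° lat → SW at lon -152°, lat -52°.
Cell spans 2° lon × 1° lat. NE corner is SW corner plus one full cell.
latitude 51.000° S, longitude 150.000° W.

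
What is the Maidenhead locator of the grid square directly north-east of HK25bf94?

Longitude extended square 9; +1 → 10, wraps to 0, carry into subsquare.
Longitude subsquare b = 1; +1 → 2 = c.
Latitude extended square 4; +1 → 5.

HK25cf05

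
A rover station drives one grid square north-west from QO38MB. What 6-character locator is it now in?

QO38lc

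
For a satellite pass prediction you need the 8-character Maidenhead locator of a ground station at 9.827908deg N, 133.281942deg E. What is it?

PJ69pt38

Shift to the Maidenhead origin (180°W, 90°S): lon 313.28194, lat 99.82791.
Field: lon ⌊313.28194/20⌋ = 15 → P; lat ⌊99.82791/10⌋ = 9 → J.
Square: lon ⌊13.28194/2⌋ = 6; lat ⌊9.82791/1⌋ = 9.
Subsquare: lon ⌊1.28194/0.0833333⌋ = 15 → p; lat ⌊0.82791/0.0416667⌋ = 19 → t.
Extended square: lon ⌊0.03194/0.00833333⌋ = 3; lat ⌊0.03624/0.00416667⌋ = 8.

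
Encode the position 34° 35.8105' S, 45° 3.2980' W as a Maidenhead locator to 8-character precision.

GF75lj36

Shift to the Maidenhead origin (180°W, 90°S): lon 134.94503, lat 55.40316.
Field (20°×10°, letters A–R): lon ⌊134.94503/20⌋ = 6 → G; lat ⌊55.40316/10⌋ = 5 → F.
Square (2°×1°, digits 0–9): lon ⌊14.94503/2⌋ = 7; lat ⌊5.40316/1⌋ = 5.
Subsquare (5′×2.5′, letters a–x): lon ⌊0.94503/0.0833333⌋ = 11 → l; lat ⌊0.40316/0.0416667⌋ = 9 → j.
Extended square (30″×15″, digits 0–9): lon ⌊0.02837/0.00833333⌋ = 3; lat ⌊0.02816/0.00416667⌋ = 6.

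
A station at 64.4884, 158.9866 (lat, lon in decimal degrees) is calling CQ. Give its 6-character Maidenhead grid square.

QP94ll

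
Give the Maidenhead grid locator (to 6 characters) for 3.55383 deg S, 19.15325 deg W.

II06kk

Add 180° to longitude and 90° to latitude: 160.8467, 86.4462.
Field: lon ⌊160.8467/20⌋ = 8 → I; lat ⌊86.4462/10⌋ = 8 → I.
Square: lon ⌊0.8467/2⌋ = 0; lat ⌊6.4462/1⌋ = 6.
Subsquare: lon ⌊0.8467/0.0833333⌋ = 10 → k; lat ⌊0.4462/0.0416667⌋ = 10 → k.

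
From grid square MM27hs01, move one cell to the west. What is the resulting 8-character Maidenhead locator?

MM27gs91

Longitude extended square 0; −1 → -1, wraps to 9, carry into subsquare.
Longitude subsquare h = 7; −1 → 6 = g.
The latitude characters are unchanged.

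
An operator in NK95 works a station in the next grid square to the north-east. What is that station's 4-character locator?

Longitude square 9; +1 → 10, wraps to 0, carry into field.
Longitude field N = 13; +1 → 14 = O.
Latitude square 5; +1 → 6.

OK06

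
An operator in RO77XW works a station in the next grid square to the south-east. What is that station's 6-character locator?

Longitude subsquare x = 23; +1 → 24, wraps to 0 = a, carry into square.
Longitude square 7; +1 → 8.
Latitude subsquare w = 22; −1 → 21 = v.

RO87av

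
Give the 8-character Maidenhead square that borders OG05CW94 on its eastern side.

OG05dw04

Longitude extended square 9; +1 → 10, wraps to 0, carry into subsquare.
Longitude subsquare c = 2; +1 → 3 = d.
The latitude characters are unchanged.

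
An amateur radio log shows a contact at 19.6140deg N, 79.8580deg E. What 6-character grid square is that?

MK99wo

Offset from 180°W / 90°S: lon 259.8580°, lat 109.6140°.
Field (20°×10°, letters A–R): 259.8580/20 → 12 → M, 109.6140/10 → 10 → K; chars MK.
Square (2°×1°, digits 0–9): 19.8580/2 → 9, 9.6140/1 → 9; chars 99.
Subsquare (5′×2.5′, letters a–x): 1.8580/0.0833333 → 22 → w, 0.6140/0.0416667 → 14 → o; chars wo.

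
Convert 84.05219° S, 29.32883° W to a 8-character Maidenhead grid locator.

Shift to the Maidenhead origin (180°W, 90°S): lon 150.67117, lat 5.94781.
Field: lon ⌊150.67117/20⌋ = 7 → H; lat ⌊5.94781/10⌋ = 0 → A.
Square: lon ⌊10.67117/2⌋ = 5; lat ⌊5.94781/1⌋ = 5.
Subsquare: lon ⌊0.67117/0.0833333⌋ = 8 → i; lat ⌊0.94781/0.0416667⌋ = 22 → w.
Extended square: lon ⌊0.00450/0.00833333⌋ = 0; lat ⌊0.03114/0.00416667⌋ = 7.

HA55iw07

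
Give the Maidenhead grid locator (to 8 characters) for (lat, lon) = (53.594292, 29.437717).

KO43ro22

Shift to the Maidenhead origin (180°W, 90°S): lon 209.43772, lat 143.59429.
Field: lon ⌊209.43772/20⌋ = 10 → K; lat ⌊143.59429/10⌋ = 14 → O.
Square: lon ⌊9.43772/2⌋ = 4; lat ⌊3.59429/1⌋ = 3.
Subsquare: lon ⌊1.43772/0.0833333⌋ = 17 → r; lat ⌊0.59429/0.0416667⌋ = 14 → o.
Extended square: lon ⌊0.02105/0.00833333⌋ = 2; lat ⌊0.01096/0.00416667⌋ = 2.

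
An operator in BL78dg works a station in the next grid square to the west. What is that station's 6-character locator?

Longitude subsquare d = 3; −1 → 2 = c.
The latitude characters are unchanged.

BL78cg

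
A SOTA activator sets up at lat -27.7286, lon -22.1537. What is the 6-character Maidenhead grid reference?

HG82wg

Shift to the Maidenhead origin (180°W, 90°S): lon 157.8463, lat 62.2714.
Field: lon ⌊157.8463/20⌋ = 7 → H; lat ⌊62.2714/10⌋ = 6 → G.
Square: lon ⌊17.8463/2⌋ = 8; lat ⌊2.2714/1⌋ = 2.
Subsquare: lon ⌊1.8463/0.0833333⌋ = 22 → w; lat ⌊0.2714/0.0416667⌋ = 6 → g.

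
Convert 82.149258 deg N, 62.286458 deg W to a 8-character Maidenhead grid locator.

FR82ud55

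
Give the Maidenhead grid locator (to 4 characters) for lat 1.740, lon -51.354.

Offset from 180°W / 90°S: lon 128.65°, lat 91.74°.
Field: 128.65/20 → 6 → G, 91.74/10 → 9 → J; chars GJ.
Square: 8.65/2 → 4, 1.74/1 → 1; chars 41.

GJ41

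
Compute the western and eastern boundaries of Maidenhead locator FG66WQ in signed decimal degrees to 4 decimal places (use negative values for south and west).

-66.1667, -66.0833

Field F=5, G=6: +5·20° lon, +6·10° lat → SW at lon -80°, lat -30°.
Square 6, 6: +6·2° lon, +6·1° lat → SW at lon -68°, lat -24°.
Subsquare w=22, q=16: +22·0.0833333° lon, +16·0.0416667° lat → SW at lon -66.1667°, lat -23.3333°.
Cell spans 0.0833333° lon × 0.0416667° lat.
west -66.1667, east -66.0833.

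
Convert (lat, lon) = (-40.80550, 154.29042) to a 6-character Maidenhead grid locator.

QE79de

Add 180° to longitude and 90° to latitude: 334.2904, 49.1945.
Field: 334.2904/20 → 16 → Q, 49.1945/10 → 4 → E; chars QE.
Square: 14.2904/2 → 7, 9.1945/1 → 9; chars 79.
Subsquare: 0.2904/0.0833333 → 3 → d, 0.1945/0.0416667 → 4 → e; chars de.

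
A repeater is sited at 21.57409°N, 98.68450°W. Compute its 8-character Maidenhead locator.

Shift to the Maidenhead origin (180°W, 90°S): lon 81.31550, lat 111.57409.
Field (20°×10°, letters A–R): lon ⌊81.31550/20⌋ = 4 → E; lat ⌊111.57409/10⌋ = 11 → L.
Square (2°×1°, digits 0–9): lon ⌊1.31550/2⌋ = 0; lat ⌊1.57409/1⌋ = 1.
Subsquare (5′×2.5′, letters a–x): lon ⌊1.31550/0.0833333⌋ = 15 → p; lat ⌊0.57409/0.0416667⌋ = 13 → n.
Extended square (30″×15″, digits 0–9): lon ⌊0.06550/0.00833333⌋ = 7; lat ⌊0.03242/0.00416667⌋ = 7.

EL01pn77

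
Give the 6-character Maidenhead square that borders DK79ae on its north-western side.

DK69xf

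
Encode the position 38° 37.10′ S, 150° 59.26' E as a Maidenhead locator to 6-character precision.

Offset from 180°W / 90°S: lon 330.9877°, lat 51.3817°.
Field: lon ⌊330.9877/20⌋ = 16 → Q; lat ⌊51.3817/10⌋ = 5 → F.
Square: lon ⌊10.9877/2⌋ = 5; lat ⌊1.3817/1⌋ = 1.
Subsquare: lon ⌊0.9877/0.0833333⌋ = 11 → l; lat ⌊0.3817/0.0416667⌋ = 9 → j.

QF51lj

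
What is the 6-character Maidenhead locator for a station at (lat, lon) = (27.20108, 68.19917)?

Offset from 180°W / 90°S: lon 248.1992°, lat 117.2011°.
Field: lon ⌊248.1992/20⌋ = 12 → M; lat ⌊117.2011/10⌋ = 11 → L.
Square: lon ⌊8.1992/2⌋ = 4; lat ⌊7.2011/1⌋ = 7.
Subsquare: lon ⌊0.1992/0.0833333⌋ = 2 → c; lat ⌊0.2011/0.0416667⌋ = 4 → e.

ML47ce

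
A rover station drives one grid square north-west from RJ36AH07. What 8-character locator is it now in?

RJ26xh98

Longitude extended square 0; −1 → -1, wraps to 9, carry into subsquare.
Longitude subsquare a = 0; −1 → -1, wraps to 23 = x, carry into square.
Longitude square 3; −1 → 2.
Latitude extended square 7; +1 → 8.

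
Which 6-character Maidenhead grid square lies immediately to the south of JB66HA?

Latitude subsquare a = 0; −1 → -1, wraps to 23 = x, carry into square.
Latitude square 6; −1 → 5.
The longitude characters are unchanged.

JB65hx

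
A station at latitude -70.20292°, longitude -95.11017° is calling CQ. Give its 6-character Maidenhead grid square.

EB29kt

Shift to the Maidenhead origin (180°W, 90°S): lon 84.8898, lat 19.7971.
Field: 84.8898/20 → 4 → E, 19.7971/10 → 1 → B; chars EB.
Square: 4.8898/2 → 2, 9.7971/1 → 9; chars 29.
Subsquare: 0.8898/0.0833333 → 10 → k, 0.7971/0.0416667 → 19 → t; chars kt.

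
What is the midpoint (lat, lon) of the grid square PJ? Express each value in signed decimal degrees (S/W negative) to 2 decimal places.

5.00, 130.00

Field P=15, J=9: +15·20° lon, +9·10° lat → SW at lon 120°, lat 0°.
Cell spans 20° lon × 10° lat. Centre is SW corner plus half of each.
latitude 5.00, longitude 130.00.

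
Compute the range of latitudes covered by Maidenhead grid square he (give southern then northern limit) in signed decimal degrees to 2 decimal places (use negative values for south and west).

Field H=7, E=4: +7·20° lon, +4·10° lat → SW at lon -40°, lat -50°.
Cell spans 20° lon × 10° lat.
south -50.00, north -40.00.

-50.00, -40.00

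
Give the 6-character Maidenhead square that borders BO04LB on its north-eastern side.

Longitude subsquare l = 11; +1 → 12 = m.
Latitude subsquare b = 1; +1 → 2 = c.

BO04mc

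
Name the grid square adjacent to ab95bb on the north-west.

AB95ac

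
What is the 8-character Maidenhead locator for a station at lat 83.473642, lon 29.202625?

KR43ol43

Offset from 180°W / 90°S: lon 209.20263°, lat 173.47364°.
Field (20°×10°, letters A–R): 209.20263/20 → 10 → K, 173.47364/10 → 17 → R; chars KR.
Square (2°×1°, digits 0–9): 9.20263/2 → 4, 3.47364/1 → 3; chars 43.
Subsquare (5′×2.5′, letters a–x): 1.20263/0.0833333 → 14 → o, 0.47364/0.0416667 → 11 → l; chars ol.
Extended square (30″×15″, digits 0–9): 0.03596/0.00833333 → 4, 0.01531/0.00416667 → 3; chars 43.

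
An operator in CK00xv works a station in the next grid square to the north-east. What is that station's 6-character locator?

CK10aw

Longitude subsquare x = 23; +1 → 24, wraps to 0 = a, carry into square.
Longitude square 0; +1 → 1.
Latitude subsquare v = 21; +1 → 22 = w.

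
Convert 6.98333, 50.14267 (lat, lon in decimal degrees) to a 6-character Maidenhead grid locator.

LJ56bx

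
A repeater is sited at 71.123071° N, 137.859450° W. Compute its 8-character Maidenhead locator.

Offset from 180°W / 90°S: lon 42.14055°, lat 161.12307°.
Field (20°×10°, letters A–R): 42.14055/20 → 2 → C, 161.12307/10 → 16 → Q; chars CQ.
Square (2°×1°, digits 0–9): 2.14055/2 → 1, 1.12307/1 → 1; chars 11.
Subsquare (5′×2.5′, letters a–x): 0.14055/0.0833333 → 1 → b, 0.12307/0.0416667 → 2 → c; chars bc.
Extended square (30″×15″, digits 0–9): 0.05722/0.00833333 → 6, 0.03974/0.00416667 → 9; chars 69.

CQ11bc69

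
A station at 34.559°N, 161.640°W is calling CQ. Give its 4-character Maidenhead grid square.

AM94

Shift to the Maidenhead origin (180°W, 90°S): lon 18.36, lat 124.56.
Field: lon ⌊18.36/20⌋ = 0 → A; lat ⌊124.56/10⌋ = 12 → M.
Square: lon ⌊18.36/2⌋ = 9; lat ⌊4.56/1⌋ = 4.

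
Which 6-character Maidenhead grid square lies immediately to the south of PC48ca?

PC47cx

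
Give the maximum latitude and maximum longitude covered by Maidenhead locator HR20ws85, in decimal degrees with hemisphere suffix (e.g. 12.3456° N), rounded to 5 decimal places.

Field H=7, R=17: +7·20° lon, +17·10° lat → SW at lon -40°, lat 80°.
Square 2, 0: +2·2° lon, +0·1° lat → SW at lon -36°, lat 80°.
Subsquare w=22, s=18: +22·0.0833333° lon, +18·0.0416667° lat → SW at lon -34.1667°, lat 80.75°.
Extended square 8, 5: +8·0.00833333° lon, +5·0.00416667° lat → SW at lon -34.1°, lat 80.7708°.
Cell spans 0.00833333° lon × 0.00416667° lat. NE corner is SW corner plus one full cell.
latitude 80.77500° N, longitude 34.09167° W.

80.77500° N, 34.09167° W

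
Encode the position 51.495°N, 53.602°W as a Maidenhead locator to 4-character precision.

Add 180° to longitude and 90° to latitude: 126.40, 141.50.
Field: 126.40/20 → 6 → G, 141.50/10 → 14 → O; chars GO.
Square: 6.40/2 → 3, 1.50/1 → 1; chars 31.

GO31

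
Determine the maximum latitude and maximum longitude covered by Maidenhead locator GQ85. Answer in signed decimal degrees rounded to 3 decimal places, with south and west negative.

76.000, -42.000

Field G=6, Q=16: +6·20° lon, +16·10° lat → SW at lon -60°, lat 70°.
Square 8, 5: +8·2° lon, +5·1° lat → SW at lon -44°, lat 75°.
Cell spans 2° lon × 1° lat. NE corner is SW corner plus one full cell.
latitude 76.000, longitude -42.000.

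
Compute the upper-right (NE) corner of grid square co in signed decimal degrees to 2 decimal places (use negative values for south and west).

60.00, -120.00

Field C=2, O=14: +2·20° lon, +14·10° lat → SW at lon -140°, lat 50°.
Cell spans 20° lon × 10° lat. NE corner is SW corner plus one full cell.
latitude 60.00, longitude -120.00.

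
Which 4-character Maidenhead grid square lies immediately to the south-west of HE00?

GD99

Longitude square 0; −1 → -1, wraps to 9, carry into field.
Longitude field H = 7; −1 → 6 = G.
Latitude square 0; −1 → -1, wraps to 9, carry into field.
Latitude field E = 4; −1 → 3 = D.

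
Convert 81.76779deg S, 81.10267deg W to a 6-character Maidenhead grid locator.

EA98kf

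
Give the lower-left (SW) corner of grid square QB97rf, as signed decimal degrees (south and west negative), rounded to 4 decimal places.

Field Q=16, B=1: +16·20° lon, +1·10° lat → SW at lon 140°, lat -80°.
Square 9, 7: +9·2° lon, +7·1° lat → SW at lon 158°, lat -73°.
Subsquare r=17, f=5: +17·0.0833333° lon, +5·0.0416667° lat → SW at lon 159.417°, lat -72.7917°.
latitude -72.7917, longitude 159.4167.

-72.7917, 159.4167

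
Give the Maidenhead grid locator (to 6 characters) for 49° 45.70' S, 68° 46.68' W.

FE50of

Add 180° to longitude and 90° to latitude: 111.2220, 40.2383.
Field: lon ⌊111.2220/20⌋ = 5 → F; lat ⌊40.2383/10⌋ = 4 → E.
Square: lon ⌊11.2220/2⌋ = 5; lat ⌊0.2383/1⌋ = 0.
Subsquare: lon ⌊1.2220/0.0833333⌋ = 14 → o; lat ⌊0.2383/0.0416667⌋ = 5 → f.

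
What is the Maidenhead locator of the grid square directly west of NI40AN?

NI30xn

Longitude subsquare a = 0; −1 → -1, wraps to 23 = x, carry into square.
Longitude square 4; −1 → 3.
The latitude characters are unchanged.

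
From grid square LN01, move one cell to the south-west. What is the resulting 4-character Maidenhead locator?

KN90

Longitude square 0; −1 → -1, wraps to 9, carry into field.
Longitude field L = 11; −1 → 10 = K.
Latitude square 1; −1 → 0.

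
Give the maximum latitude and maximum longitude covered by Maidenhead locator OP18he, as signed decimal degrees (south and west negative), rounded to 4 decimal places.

Field O=14, P=15: +14·20° lon, +15·10° lat → SW at lon 100°, lat 60°.
Square 1, 8: +1·2° lon, +8·1° lat → SW at lon 102°, lat 68°.
Subsquare h=7, e=4: +7·0.0833333° lon, +4·0.0416667° lat → SW at lon 102.583°, lat 68.1667°.
Cell spans 0.0833333° lon × 0.0416667° lat. NE corner is SW corner plus one full cell.
latitude 68.2083, longitude 102.6667.

68.2083, 102.6667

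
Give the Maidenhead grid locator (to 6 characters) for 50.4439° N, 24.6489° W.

Add 180° to longitude and 90° to latitude: 155.3511, 140.4439.
Field: 155.3511/20 → 7 → H, 140.4439/10 → 14 → O; chars HO.
Square: 15.3511/2 → 7, 0.4439/1 → 0; chars 70.
Subsquare: 1.3511/0.0833333 → 16 → q, 0.4439/0.0416667 → 10 → k; chars qk.

HO70qk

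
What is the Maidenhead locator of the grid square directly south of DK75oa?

DK74ox

Latitude subsquare a = 0; −1 → -1, wraps to 23 = x, carry into square.
Latitude square 5; −1 → 4.
The longitude characters are unchanged.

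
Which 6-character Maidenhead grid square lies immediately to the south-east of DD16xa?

Longitude subsquare x = 23; +1 → 24, wraps to 0 = a, carry into square.
Longitude square 1; +1 → 2.
Latitude subsquare a = 0; −1 → -1, wraps to 23 = x, carry into square.
Latitude square 6; −1 → 5.

DD25ax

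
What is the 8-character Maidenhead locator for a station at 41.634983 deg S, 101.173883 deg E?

OE08oi07

Add 180° to longitude and 90° to latitude: 281.17388, 48.36502.
Field: lon ⌊281.17388/20⌋ = 14 → O; lat ⌊48.36502/10⌋ = 4 → E.
Square: lon ⌊1.17388/2⌋ = 0; lat ⌊8.36502/1⌋ = 8.
Subsquare: lon ⌊1.17388/0.0833333⌋ = 14 → o; lat ⌊0.36502/0.0416667⌋ = 8 → i.
Extended square: lon ⌊0.00722/0.00833333⌋ = 0; lat ⌊0.03168/0.00416667⌋ = 7.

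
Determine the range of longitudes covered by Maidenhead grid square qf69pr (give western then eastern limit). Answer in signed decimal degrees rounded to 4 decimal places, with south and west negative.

Field Q=16, F=5: +16·20° lon, +5·10° lat → SW at lon 140°, lat -40°.
Square 6, 9: +6·2° lon, +9·1° lat → SW at lon 152°, lat -31°.
Subsquare p=15, r=17: +15·0.0833333° lon, +17·0.0416667° lat → SW at lon 153.25°, lat -30.2917°.
Cell spans 0.0833333° lon × 0.0416667° lat.
west 153.2500, east 153.3333.

153.2500, 153.3333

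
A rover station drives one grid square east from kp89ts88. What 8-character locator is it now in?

Longitude extended square 8; +1 → 9.
The latitude characters are unchanged.

KP89ts98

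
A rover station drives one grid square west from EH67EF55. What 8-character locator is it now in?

EH67ef45

Longitude extended square 5; −1 → 4.
The latitude characters are unchanged.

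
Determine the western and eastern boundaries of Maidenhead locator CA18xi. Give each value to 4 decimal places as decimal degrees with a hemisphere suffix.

136.0833° W, 136.0000° W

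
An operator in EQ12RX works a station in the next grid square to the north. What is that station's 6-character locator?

EQ13ra

Latitude subsquare x = 23; +1 → 24, wraps to 0 = a, carry into square.
Latitude square 2; +1 → 3.
The longitude characters are unchanged.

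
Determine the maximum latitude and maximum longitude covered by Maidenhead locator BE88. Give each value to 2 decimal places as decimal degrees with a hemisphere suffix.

41.00° S, 142.00° W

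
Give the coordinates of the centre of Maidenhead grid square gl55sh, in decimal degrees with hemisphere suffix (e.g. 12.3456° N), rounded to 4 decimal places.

Field G=6, L=11: +6·20° lon, +11·10° lat → SW at lon -60°, lat 20°.
Square 5, 5: +5·2° lon, +5·1° lat → SW at lon -50°, lat 25°.
Subsquare s=18, h=7: +18·0.0833333° lon, +7·0.0416667° lat → SW at lon -48.5°, lat 25.2917°.
Cell spans 0.0833333° lon × 0.0416667° lat. Centre is SW corner plus half of each.
latitude 25.3125° N, longitude 48.4583° W.

25.3125° N, 48.4583° W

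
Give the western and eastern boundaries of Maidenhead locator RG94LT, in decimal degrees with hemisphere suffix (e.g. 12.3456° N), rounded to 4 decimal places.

Field R=17, G=6: +17·20° lon, +6·10° lat → SW at lon 160°, lat -30°.
Square 9, 4: +9·2° lon, +4·1° lat → SW at lon 178°, lat -26°.
Subsquare l=11, t=19: +11·0.0833333° lon, +19·0.0416667° lat → SW at lon 178.917°, lat -25.2083°.
Cell spans 0.0833333° lon × 0.0416667° lat.
west 178.9167° E, east 179.0000° E.

178.9167° E, 179.0000° E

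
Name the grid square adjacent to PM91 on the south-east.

Longitude square 9; +1 → 10, wraps to 0, carry into field.
Longitude field P = 15; +1 → 16 = Q.
Latitude square 1; −1 → 0.

QM00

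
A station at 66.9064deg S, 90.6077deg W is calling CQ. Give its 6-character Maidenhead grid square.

EC43qc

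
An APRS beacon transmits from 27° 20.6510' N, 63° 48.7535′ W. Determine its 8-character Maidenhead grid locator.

FL87ci22

Offset from 180°W / 90°S: lon 116.18744°, lat 117.34418°.
Field: lon ⌊116.18744/20⌋ = 5 → F; lat ⌊117.34418/10⌋ = 11 → L.
Square: lon ⌊16.18744/2⌋ = 8; lat ⌊7.34418/1⌋ = 7.
Subsquare: lon ⌊0.18744/0.0833333⌋ = 2 → c; lat ⌊0.34418/0.0416667⌋ = 8 → i.
Extended square: lon ⌊0.02078/0.00833333⌋ = 2; lat ⌊0.01085/0.00416667⌋ = 2.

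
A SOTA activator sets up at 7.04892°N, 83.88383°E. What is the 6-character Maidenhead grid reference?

NJ17wb

Offset from 180°W / 90°S: lon 263.8838°, lat 97.0489°.
Field: 263.8838/20 → 13 → N, 97.0489/10 → 9 → J; chars NJ.
Square: 3.8838/2 → 1, 7.0489/1 → 7; chars 17.
Subsquare: 1.8838/0.0833333 → 22 → w, 0.0489/0.0416667 → 1 → b; chars wb.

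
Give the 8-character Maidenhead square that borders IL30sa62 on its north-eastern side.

IL30sa73

Longitude extended square 6; +1 → 7.
Latitude extended square 2; +1 → 3.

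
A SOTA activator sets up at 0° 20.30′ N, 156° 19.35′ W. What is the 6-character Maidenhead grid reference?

BJ10ui

Shift to the Maidenhead origin (180°W, 90°S): lon 23.6775, lat 90.3383.
Field (20°×10°, letters A–R): lon ⌊23.6775/20⌋ = 1 → B; lat ⌊90.3383/10⌋ = 9 → J.
Square (2°×1°, digits 0–9): lon ⌊3.6775/2⌋ = 1; lat ⌊0.3383/1⌋ = 0.
Subsquare (5′×2.5′, letters a–x): lon ⌊1.6775/0.0833333⌋ = 20 → u; lat ⌊0.3383/0.0416667⌋ = 8 → i.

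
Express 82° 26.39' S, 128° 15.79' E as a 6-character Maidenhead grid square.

PA47dn

Add 180° to longitude and 90° to latitude: 308.2632, 7.5602.
Field: 308.2632/20 → 15 → P, 7.5602/10 → 0 → A; chars PA.
Square: 8.2632/2 → 4, 7.5602/1 → 7; chars 47.
Subsquare: 0.2632/0.0833333 → 3 → d, 0.5602/0.0416667 → 13 → n; chars dn.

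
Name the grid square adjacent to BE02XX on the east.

Longitude subsquare x = 23; +1 → 24, wraps to 0 = a, carry into square.
Longitude square 0; +1 → 1.
The latitude characters are unchanged.

BE12ax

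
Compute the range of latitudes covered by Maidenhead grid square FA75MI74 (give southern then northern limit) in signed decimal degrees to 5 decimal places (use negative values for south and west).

Field F=5, A=0: +5·20° lon, +0·10° lat → SW at lon -80°, lat -90°.
Square 7, 5: +7·2° lon, +5·1° lat → SW at lon -66°, lat -85°.
Subsquare m=12, i=8: +12·0.0833333° lon, +8·0.0416667° lat → SW at lon -65°, lat -84.6667°.
Extended square 7, 4: +7·0.00833333° lon, +4·0.00416667° lat → SW at lon -64.9417°, lat -84.65°.
Cell spans 0.00833333° lon × 0.00416667° lat.
south -84.65000, north -84.64583.

-84.65000, -84.64583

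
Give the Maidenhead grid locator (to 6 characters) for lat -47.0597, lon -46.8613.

GE62nw

Shift to the Maidenhead origin (180°W, 90°S): lon 133.1387, lat 42.9403.
Field (20°×10°, letters A–R): lon ⌊133.1387/20⌋ = 6 → G; lat ⌊42.9403/10⌋ = 4 → E.
Square (2°×1°, digits 0–9): lon ⌊13.1387/2⌋ = 6; lat ⌊2.9403/1⌋ = 2.
Subsquare (5′×2.5′, letters a–x): lon ⌊1.1387/0.0833333⌋ = 13 → n; lat ⌊0.9403/0.0416667⌋ = 22 → w.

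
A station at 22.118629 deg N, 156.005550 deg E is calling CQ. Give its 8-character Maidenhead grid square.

QL82ac08

Add 180° to longitude and 90° to latitude: 336.00555, 112.11863.
Field (20°×10°, letters A–R): 336.00555/20 → 16 → Q, 112.11863/10 → 11 → L; chars QL.
Square (2°×1°, digits 0–9): 16.00555/2 → 8, 2.11863/1 → 2; chars 82.
Subsquare (5′×2.5′, letters a–x): 0.00555/0.0833333 → 0 → a, 0.11863/0.0416667 → 2 → c; chars ac.
Extended square (30″×15″, digits 0–9): 0.00555/0.00833333 → 0, 0.03530/0.00416667 → 8; chars 08.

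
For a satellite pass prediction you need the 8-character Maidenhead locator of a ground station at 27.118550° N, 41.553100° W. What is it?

GL97fc38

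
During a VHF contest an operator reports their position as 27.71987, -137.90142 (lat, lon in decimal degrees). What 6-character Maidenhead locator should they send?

CL17br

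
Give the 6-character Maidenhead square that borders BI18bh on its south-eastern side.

BI18cg

Longitude subsquare b = 1; +1 → 2 = c.
Latitude subsquare h = 7; −1 → 6 = g.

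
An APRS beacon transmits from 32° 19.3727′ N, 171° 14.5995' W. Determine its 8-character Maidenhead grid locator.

Add 180° to longitude and 90° to latitude: 8.75668, 122.32288.
Field: 8.75668/20 → 0 → A, 122.32288/10 → 12 → M; chars AM.
Square: 8.75668/2 → 4, 2.32288/1 → 2; chars 42.
Subsquare: 0.75668/0.0833333 → 9 → j, 0.32288/0.0416667 → 7 → h; chars jh.
Extended square: 0.00668/0.00833333 → 0, 0.03121/0.00416667 → 7; chars 07.

AM42jh07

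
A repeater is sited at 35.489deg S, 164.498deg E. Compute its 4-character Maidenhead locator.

RF24

Offset from 180°W / 90°S: lon 344.50°, lat 54.51°.
Field: 344.50/20 → 17 → R, 54.51/10 → 5 → F; chars RF.
Square: 4.50/2 → 2, 4.51/1 → 4; chars 24.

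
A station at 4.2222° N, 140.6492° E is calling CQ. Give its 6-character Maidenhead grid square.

Shift to the Maidenhead origin (180°W, 90°S): lon 320.6492, lat 94.2222.
Field: 320.6492/20 → 16 → Q, 94.2222/10 → 9 → J; chars QJ.
Square: 0.6492/2 → 0, 4.2222/1 → 4; chars 04.
Subsquare: 0.6492/0.0833333 → 7 → h, 0.2222/0.0416667 → 5 → f; chars hf.

QJ04hf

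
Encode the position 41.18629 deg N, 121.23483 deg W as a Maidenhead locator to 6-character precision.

CN91je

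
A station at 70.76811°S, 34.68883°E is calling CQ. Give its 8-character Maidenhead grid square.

KB79if25

Offset from 180°W / 90°S: lon 214.68883°, lat 19.23189°.
Field (20°×10°, letters A–R): lon ⌊214.68883/20⌋ = 10 → K; lat ⌊19.23189/10⌋ = 1 → B.
Square (2°×1°, digits 0–9): lon ⌊14.68883/2⌋ = 7; lat ⌊9.23189/1⌋ = 9.
Subsquare (5′×2.5′, letters a–x): lon ⌊0.68883/0.0833333⌋ = 8 → i; lat ⌊0.23189/0.0416667⌋ = 5 → f.
Extended square (30″×15″, digits 0–9): lon ⌊0.02216/0.00833333⌋ = 2; lat ⌊0.02356/0.00416667⌋ = 5.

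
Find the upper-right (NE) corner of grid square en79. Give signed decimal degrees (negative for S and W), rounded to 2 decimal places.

Field E=4, N=13: +4·20° lon, +13·10° lat → SW at lon -100°, lat 40°.
Square 7, 9: +7·2° lon, +9·1° lat → SW at lon -86°, lat 49°.
Cell spans 2° lon × 1° lat. NE corner is SW corner plus one full cell.
latitude 50.00, longitude -84.00.

50.00, -84.00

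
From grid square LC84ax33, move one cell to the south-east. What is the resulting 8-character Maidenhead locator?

Longitude extended square 3; +1 → 4.
Latitude extended square 3; −1 → 2.

LC84ax42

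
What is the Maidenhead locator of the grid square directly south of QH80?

QG89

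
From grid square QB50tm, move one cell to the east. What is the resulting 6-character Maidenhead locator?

QB50um

Longitude subsquare t = 19; +1 → 20 = u.
The latitude characters are unchanged.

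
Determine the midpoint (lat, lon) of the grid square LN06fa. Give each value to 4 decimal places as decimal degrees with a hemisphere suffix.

Field L=11, N=13: +11·20° lon, +13·10° lat → SW at lon 40°, lat 40°.
Square 0, 6: +0·2° lon, +6·1° lat → SW at lon 40°, lat 46°.
Subsquare f=5, a=0: +5·0.0833333° lon, +0·0.0416667° lat → SW at lon 40.4167°, lat 46°.
Cell spans 0.0833333° lon × 0.0416667° lat. Centre is SW corner plus half of each.
latitude 46.0208° N, longitude 40.4583° E.

46.0208° N, 40.4583° E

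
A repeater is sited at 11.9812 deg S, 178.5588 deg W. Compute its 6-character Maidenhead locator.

AH08ra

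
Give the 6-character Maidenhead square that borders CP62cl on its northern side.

Latitude subsquare l = 11; +1 → 12 = m.
The longitude characters are unchanged.

CP62cm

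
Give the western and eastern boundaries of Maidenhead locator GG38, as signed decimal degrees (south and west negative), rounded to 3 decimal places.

Field G=6, G=6: +6·20° lon, +6·10° lat → SW at lon -60°, lat -30°.
Square 3, 8: +3·2° lon, +8·1° lat → SW at lon -54°, lat -22°.
Cell spans 2° lon × 1° lat.
west -54.000, east -52.000.

-54.000, -52.000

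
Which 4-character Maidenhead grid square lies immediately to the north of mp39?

MQ30

Latitude square 9; +1 → 10, wraps to 0, carry into field.
Latitude field P = 15; +1 → 16 = Q.
The longitude characters are unchanged.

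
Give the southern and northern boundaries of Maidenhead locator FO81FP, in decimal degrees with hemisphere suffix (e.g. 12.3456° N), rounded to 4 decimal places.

51.6250° N, 51.6667° N

Field F=5, O=14: +5·20° lon, +14·10° lat → SW at lon -80°, lat 50°.
Square 8, 1: +8·2° lon, +1·1° lat → SW at lon -64°, lat 51°.
Subsquare f=5, p=15: +5·0.0833333° lon, +15·0.0416667° lat → SW at lon -63.5833°, lat 51.625°.
Cell spans 0.0833333° lon × 0.0416667° lat.
south 51.6250° N, north 51.6667° N.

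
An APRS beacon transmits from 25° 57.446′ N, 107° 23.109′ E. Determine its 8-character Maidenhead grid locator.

OL35qw69

Shift to the Maidenhead origin (180°W, 90°S): lon 287.38515, lat 115.95743.
Field: lon ⌊287.38515/20⌋ = 14 → O; lat ⌊115.95743/10⌋ = 11 → L.
Square: lon ⌊7.38515/2⌋ = 3; lat ⌊5.95743/1⌋ = 5.
Subsquare: lon ⌊1.38515/0.0833333⌋ = 16 → q; lat ⌊0.95743/0.0416667⌋ = 22 → w.
Extended square: lon ⌊0.05182/0.00833333⌋ = 6; lat ⌊0.04077/0.00416667⌋ = 9.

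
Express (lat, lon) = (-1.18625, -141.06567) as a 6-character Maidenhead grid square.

BI98lt

Add 180° to longitude and 90° to latitude: 38.9343, 88.8137.
Field (20°×10°, letters A–R): lon ⌊38.9343/20⌋ = 1 → B; lat ⌊88.8137/10⌋ = 8 → I.
Square (2°×1°, digits 0–9): lon ⌊18.9343/2⌋ = 9; lat ⌊8.8137/1⌋ = 8.
Subsquare (5′×2.5′, letters a–x): lon ⌊0.9343/0.0833333⌋ = 11 → l; lat ⌊0.8137/0.0416667⌋ = 19 → t.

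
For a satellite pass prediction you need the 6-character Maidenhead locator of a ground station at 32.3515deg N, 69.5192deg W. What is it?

FM52fi

Add 180° to longitude and 90° to latitude: 110.4808, 122.3515.
Field: 110.4808/20 → 5 → F, 122.3515/10 → 12 → M; chars FM.
Square: 10.4808/2 → 5, 2.3515/1 → 2; chars 52.
Subsquare: 0.4808/0.0833333 → 5 → f, 0.3515/0.0416667 → 8 → i; chars fi.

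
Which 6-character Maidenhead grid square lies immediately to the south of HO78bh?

HO78bg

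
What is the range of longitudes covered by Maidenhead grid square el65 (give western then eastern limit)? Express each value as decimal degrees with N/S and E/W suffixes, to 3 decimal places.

88.000° W, 86.000° W

Field E=4, L=11: +4·20° lon, +11·10° lat → SW at lon -100°, lat 20°.
Square 6, 5: +6·2° lon, +5·1° lat → SW at lon -88°, lat 25°.
Cell spans 2° lon × 1° lat.
west 88.000° W, east 86.000° W.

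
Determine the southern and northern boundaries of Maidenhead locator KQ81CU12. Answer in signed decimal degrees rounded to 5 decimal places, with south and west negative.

Field K=10, Q=16: +10·20° lon, +16·10° lat → SW at lon 20°, lat 70°.
Square 8, 1: +8·2° lon, +1·1° lat → SW at lon 36°, lat 71°.
Subsquare c=2, u=20: +2·0.0833333° lon, +20·0.0416667° lat → SW at lon 36.1667°, lat 71.8333°.
Extended square 1, 2: +1·0.00833333° lon, +2·0.00416667° lat → SW at lon 36.175°, lat 71.8417°.
Cell spans 0.00833333° lon × 0.00416667° lat.
south 71.84167, north 71.84583.

71.84167, 71.84583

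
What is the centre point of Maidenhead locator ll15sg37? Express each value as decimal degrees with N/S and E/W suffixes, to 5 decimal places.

Field L=11, L=11: +11·20° lon, +11·10° lat → SW at lon 40°, lat 20°.
Square 1, 5: +1·2° lon, +5·1° lat → SW at lon 42°, lat 25°.
Subsquare s=18, g=6: +18·0.0833333° lon, +6·0.0416667° lat → SW at lon 43.5°, lat 25.25°.
Extended square 3, 7: +3·0.00833333° lon, +7·0.00416667° lat → SW at lon 43.525°, lat 25.2792°.
Cell spans 0.00833333° lon × 0.00416667° lat. Centre is SW corner plus half of each.
latitude 25.28125° N, longitude 43.52917° E.

25.28125° N, 43.52917° E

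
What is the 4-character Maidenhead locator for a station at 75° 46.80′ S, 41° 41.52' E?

LB04

Offset from 180°W / 90°S: lon 221.69°, lat 14.22°.
Field: lon ⌊221.69/20⌋ = 11 → L; lat ⌊14.22/10⌋ = 1 → B.
Square: lon ⌊1.69/2⌋ = 0; lat ⌊4.22/1⌋ = 4.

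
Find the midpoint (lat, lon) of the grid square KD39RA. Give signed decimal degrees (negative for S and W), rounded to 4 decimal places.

-50.9792, 27.4583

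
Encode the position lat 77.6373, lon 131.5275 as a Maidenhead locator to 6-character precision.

PQ57sp

Offset from 180°W / 90°S: lon 311.5275°, lat 167.6373°.
Field: lon ⌊311.5275/20⌋ = 15 → P; lat ⌊167.6373/10⌋ = 16 → Q.
Square: lon ⌊11.5275/2⌋ = 5; lat ⌊7.6373/1⌋ = 7.
Subsquare: lon ⌊1.5275/0.0833333⌋ = 18 → s; lat ⌊0.6373/0.0416667⌋ = 15 → p.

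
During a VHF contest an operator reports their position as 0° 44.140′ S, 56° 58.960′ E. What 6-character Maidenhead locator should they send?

LI89lg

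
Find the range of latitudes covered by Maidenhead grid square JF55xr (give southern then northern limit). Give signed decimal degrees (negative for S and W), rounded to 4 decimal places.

Field J=9, F=5: +9·20° lon, +5·10° lat → SW at lon 0°, lat -40°.
Square 5, 5: +5·2° lon, +5·1° lat → SW at lon 10°, lat -35°.
Subsquare x=23, r=17: +23·0.0833333° lon, +17·0.0416667° lat → SW at lon 11.9167°, lat -34.2917°.
Cell spans 0.0833333° lon × 0.0416667° lat.
south -34.2917, north -34.2500.

-34.2917, -34.2500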